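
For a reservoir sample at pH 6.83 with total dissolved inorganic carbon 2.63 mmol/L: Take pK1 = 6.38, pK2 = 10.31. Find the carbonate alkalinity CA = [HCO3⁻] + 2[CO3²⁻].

CA = [HCO3⁻] + 2[CO3²⁻] = (α₁ + 2α₂)·DIC
At pH 6.83: [H⁺]/K1 = 10^-0.45 = 0.35481, K2/[H⁺] = 10^-3.48 = 0.00033113
α₁ = 1/(1 + 0.35481 + 0.00033113) = 1/1.3551 = 0.7379; α₂ = α₁·K2/[H⁺] = 0.0002444
α₁ + 2α₂ = 0.7384
CA = 0.7384 × 2.63 = 1.94 mmol/L

CA = 1.94 mmol/L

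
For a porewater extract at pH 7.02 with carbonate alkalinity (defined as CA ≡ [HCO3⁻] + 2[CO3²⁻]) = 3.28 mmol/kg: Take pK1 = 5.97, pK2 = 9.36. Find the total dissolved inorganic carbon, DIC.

CA = [HCO3⁻] + 2[CO3²⁻] = (α₁ + 2α₂)·DIC
At pH 7.02: [H⁺]/K1 = 10^-1.05 = 0.089125, K2/[H⁺] = 10^-2.34 = 0.0045709
α₁ = 1/(1 + 0.089125 + 0.0045709) = 1/1.0937 = 0.9143; α₂ = α₁·K2/[H⁺] = 0.004179
α₁ + 2α₂ = 0.9227
DIC = CA / (α₁ + 2α₂) = 3.28 / 0.9227 = 3.55 mmol/kg

DIC = 3.55 mmol/kg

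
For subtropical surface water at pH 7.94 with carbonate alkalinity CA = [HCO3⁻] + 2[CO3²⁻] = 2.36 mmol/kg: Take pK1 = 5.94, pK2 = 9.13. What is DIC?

DIC = 2.25 mmol/kg

CA = [HCO3⁻] + 2[CO3²⁻] = (α₁ + 2α₂)·DIC
At pH 7.94: [H⁺]/K1 = 10^-2.00 = 0.010000, K2/[H⁺] = 10^-1.19 = 0.064565
α₁ = 1/(1 + 0.010000 + 0.064565) = 1/1.0746 = 0.9306; α₂ = α₁·K2/[H⁺] = 0.06009
α₁ + 2α₂ = 1.0508
DIC = CA / (α₁ + 2α₂) = 2.36 / 1.0508 = 2.25 mmol/kg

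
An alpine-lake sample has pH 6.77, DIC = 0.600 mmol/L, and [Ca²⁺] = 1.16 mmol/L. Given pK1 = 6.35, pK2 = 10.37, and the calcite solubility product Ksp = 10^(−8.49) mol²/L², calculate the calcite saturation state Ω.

α₂ = 1 / (1 + [H⁺]/K2 + [H⁺]²/(K1K2)) = 1 / (1 + 10^+3.60 + 10^+3.18)
   = 1 / (1 + 3981.1 + 1513.6) = 1/5495.6 = 0.0001820
[CO3²⁻] = α₂ × DIC = 0.0001820 × 0.600 = 0.0001092 mmol/L = 0.1092 μmol/L
Ksp = 10^(−8.49) = 3.236×10^-9
Ω = [Ca²⁺][CO3²⁻]/Ksp = (1.16×10^-3)(1.092×10^-7) / 3.236×10^-9 = 0.0391

Ω = 0.0391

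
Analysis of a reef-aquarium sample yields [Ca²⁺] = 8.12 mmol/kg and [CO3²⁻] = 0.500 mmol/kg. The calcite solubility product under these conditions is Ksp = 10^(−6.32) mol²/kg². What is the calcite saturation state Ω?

Ω = 8.48

Ksp = 10^(−6.32) = 4.786×10^-7
Ω = [Ca²⁺][CO3²⁻]/Ksp = (8.12×10^-3)(0.500×10^-3) / 4.786×10^-7 = 8.48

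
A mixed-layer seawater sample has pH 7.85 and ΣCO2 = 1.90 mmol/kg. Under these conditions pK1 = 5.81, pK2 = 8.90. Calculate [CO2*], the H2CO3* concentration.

α₀ = 1 / (1 + K1/[H⁺] + K1K2/[H⁺]²) = 1 / (1 + 10^+2.04 + 10^+0.99)
   = 1 / (1 + 109.65 + 9.7724) = 1/120.42 = 0.008304
[CO2*] = α₀ × DIC = 0.008304 × 1.90 = 0.0158 mmol/kg = 15.8 μmol/kg

[CO2*] = 15.8 μmol/kg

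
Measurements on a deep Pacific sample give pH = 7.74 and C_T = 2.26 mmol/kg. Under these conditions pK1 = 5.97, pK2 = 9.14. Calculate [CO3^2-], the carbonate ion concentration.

α₂ = 1 / (1 + [H⁺]/K2 + [H⁺]²/(K1K2)) = 1 / (1 + 10^+1.40 + 10^-0.37)
   = 1 / (1 + 25.119 + 0.42658) = 1/26.545 = 0.03767
[CO3²⁻] = α₂ × DIC = 0.03767 × 2.26 = 0.0851 mmol/kg

[CO3²⁻] = 0.0851 mmol/kg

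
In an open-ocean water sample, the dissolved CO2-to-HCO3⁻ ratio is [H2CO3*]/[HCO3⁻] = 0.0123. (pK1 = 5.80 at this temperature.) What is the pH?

pH = 7.71

From K1 = [H⁺][HCO3⁻]/[H2CO3*]:  pH = pK1 − log₁₀([H2CO3*]/[HCO3⁻])
log₁₀(0.0123) = -1.910
pH = 5.80 − (-1.910) = 7.71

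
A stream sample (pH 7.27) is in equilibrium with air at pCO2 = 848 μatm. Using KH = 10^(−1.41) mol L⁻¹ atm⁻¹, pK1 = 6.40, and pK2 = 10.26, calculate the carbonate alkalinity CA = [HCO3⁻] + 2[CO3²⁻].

CA = 0.245 mmol/L

[CO2*] = KH · pCO2 = 10^(−1.41) × 848×10^-6 = 3.299×10^-5 mol/L
α₀ = 1/(1 + K1/[H⁺] + K1K2/[H⁺]²) = 1/(1 + 10^+0.87 + 10^-2.12) = 0.1188
DIC = [CO2*]/α₀ = 3.299×10^-5 / 0.1188 = 0.2778 mmol/L
CA = (α₁ + 2α₂)·DIC = (0.8803 + 2×0.0009008) × 0.2778 = 0.245 mmol/L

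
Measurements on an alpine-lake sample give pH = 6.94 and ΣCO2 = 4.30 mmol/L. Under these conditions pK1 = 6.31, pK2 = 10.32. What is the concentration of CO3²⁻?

[CO3²⁻] = 1.45 μmol/L

α₂ = 1 / (1 + [H⁺]/K2 + [H⁺]²/(K1K2)) = 1 / (1 + 10^+3.38 + 10^+2.75)
   = 1 / (1 + 2398.8 + 562.34) = 1/2962.2 = 0.0003376
[CO3²⁻] = α₂ × DIC = 0.0003376 × 4.30 = 0.00145 mmol/L = 1.45 μmol/L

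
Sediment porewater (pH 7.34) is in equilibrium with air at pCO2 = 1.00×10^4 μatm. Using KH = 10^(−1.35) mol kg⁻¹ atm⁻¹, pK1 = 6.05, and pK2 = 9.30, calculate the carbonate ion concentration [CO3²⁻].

[CO2*] = KH · pCO2 = 10^(−1.35) × 1.00×10^4×10^-6 = 4.467×10^-4 mol/kg
α₀ = 1/(1 + K1/[H⁺] + K1K2/[H⁺]²) = 1/(1 + 10^+1.29 + 10^-0.67) = 0.04828
DIC = [CO2*]/α₀ = 4.467×10^-4 / 0.04828 = 9.252 mmol/kg
[CO3²⁻] = α₂·DIC; α₂ = 0.01032, so [CO3²⁻] = 0.01032 × 9.252 = 0.0955 mmol/kg

[CO3²⁻] = 0.0955 mmol/kg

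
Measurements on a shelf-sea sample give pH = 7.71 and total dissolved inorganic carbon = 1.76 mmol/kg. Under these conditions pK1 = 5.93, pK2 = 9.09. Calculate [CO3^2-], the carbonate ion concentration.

[CO3²⁻] = 0.0693 mmol/kg

α₂ = 1 / (1 + [H⁺]/K2 + [H⁺]²/(K1K2)) = 1 / (1 + 10^+1.38 + 10^-0.40)
   = 1 / (1 + 23.988 + 0.39811) = 1/25.386 = 0.03939
[CO3²⁻] = α₂ × DIC = 0.03939 × 1.76 = 0.0693 mmol/kg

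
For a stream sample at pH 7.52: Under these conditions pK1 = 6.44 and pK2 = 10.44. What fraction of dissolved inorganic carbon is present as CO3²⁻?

α₂ = 1 / (1 + [H⁺]/K2 + [H⁺]²/(K1K2)) = 1 / (1 + 10^+2.92 + 10^+1.84)
   = 1 / (1 + 831.76 + 69.183) = 1/901.95 = 0.001109

α₂ = 0.00111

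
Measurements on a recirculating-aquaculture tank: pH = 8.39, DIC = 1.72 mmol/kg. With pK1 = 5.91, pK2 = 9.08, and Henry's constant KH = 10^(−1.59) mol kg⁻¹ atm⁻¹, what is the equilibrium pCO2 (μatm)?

pCO2 = 184 μatm

α₀ = 1 / (1 + K1/[H⁺] + K1K2/[H⁺]²) = 1 / (1 + 10^+2.48 + 10^+1.79)
   = 1 / (1 + 302.00 + 61.660) = 1/364.65 = 0.002742
[CO2*] = α₀ × DIC = 0.002742 × 1.72 = 0.004717 mmol/kg = 4.717 μmol/kg
pCO2 = [CO2*]/KH = 4.717×10^-6 / 2.570×10^-2 = 184 μatm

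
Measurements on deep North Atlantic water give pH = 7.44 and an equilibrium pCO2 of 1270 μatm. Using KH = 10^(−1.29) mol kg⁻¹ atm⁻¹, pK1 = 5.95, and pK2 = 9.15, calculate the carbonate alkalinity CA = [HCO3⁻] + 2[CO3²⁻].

CA = 2.09 mmol/kg

[CO2*] = KH · pCO2 = 10^(−1.29) × 1270×10^-6 = 6.513×10^-5 mol/kg
α₀ = 1/(1 + K1/[H⁺] + K1K2/[H⁺]²) = 1/(1 + 10^+1.49 + 10^-0.22) = 0.03076
DIC = [CO2*]/α₀ = 6.513×10^-5 / 0.03076 = 2.117 mmol/kg
CA = (α₁ + 2α₂)·DIC = (0.9507 + 2×0.01854) × 2.117 = 2.09 mmol/kg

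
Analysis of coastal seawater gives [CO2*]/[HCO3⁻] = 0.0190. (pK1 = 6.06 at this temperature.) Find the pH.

From K1 = [H⁺][HCO3⁻]/[CO2*]:  pH = pK1 − log₁₀([CO2*]/[HCO3⁻])
log₁₀(0.0190) = -1.721
pH = 6.06 − (-1.721) = 7.78

pH = 7.78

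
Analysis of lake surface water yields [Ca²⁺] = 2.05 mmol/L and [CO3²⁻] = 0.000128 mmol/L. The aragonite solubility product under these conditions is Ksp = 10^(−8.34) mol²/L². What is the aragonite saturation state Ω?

Ksp = 10^(−8.34) = 4.571×10^-9
Ω = [Ca²⁺][CO3²⁻]/Ksp = (2.05×10^-3)(0.000128×10^-3) / 4.571×10^-9 = 0.0574

Ω = 0.0574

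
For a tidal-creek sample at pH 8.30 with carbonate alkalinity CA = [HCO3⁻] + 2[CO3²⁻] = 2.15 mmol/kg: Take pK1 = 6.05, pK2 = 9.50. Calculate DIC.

CA = [HCO3⁻] + 2[CO3²⁻] = (α₁ + 2α₂)·DIC
At pH 8.30: [H⁺]/K1 = 10^-2.25 = 0.0056234, K2/[H⁺] = 10^-1.20 = 0.063096
α₁ = 1/(1 + 0.0056234 + 0.063096) = 1/1.0687 = 0.9357; α₂ = α₁·K2/[H⁺] = 0.05904
α₁ + 2α₂ = 1.0538
DIC = CA / (α₁ + 2α₂) = 2.15 / 1.0538 = 2.04 mmol/kg

DIC = 2.04 mmol/kg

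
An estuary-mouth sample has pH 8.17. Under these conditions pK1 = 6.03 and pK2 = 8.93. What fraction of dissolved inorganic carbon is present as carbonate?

α₂ = 0.147

α₂ = 1 / (1 + [H⁺]/K2 + [H⁺]²/(K1K2)) = 1 / (1 + 10^+0.76 + 10^-1.38)
   = 1 / (1 + 5.7544 + 0.041687) = 1/6.7961 = 0.1471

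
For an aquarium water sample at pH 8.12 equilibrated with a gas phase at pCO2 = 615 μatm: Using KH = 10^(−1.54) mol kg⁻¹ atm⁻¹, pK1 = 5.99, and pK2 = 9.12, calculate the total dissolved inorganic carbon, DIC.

DIC = 2.65 mmol/kg

[CO2*] = KH · pCO2 = 10^(−1.54) × 615×10^-6 = 1.774×10^-5 mol/kg
α₀ = 1/(1 + K1/[H⁺] + K1K2/[H⁺]²) = 1/(1 + 10^+2.13 + 10^+1.13) = 0.006694
DIC = [CO2*]/α₀ = 1.774×10^-5 / 0.006694 = 2.65 mmol/kg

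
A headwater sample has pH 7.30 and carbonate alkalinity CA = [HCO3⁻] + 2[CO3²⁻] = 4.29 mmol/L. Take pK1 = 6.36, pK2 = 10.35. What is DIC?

DIC = 4.78 mmol/L

CA = [HCO3⁻] + 2[CO3²⁻] = (α₁ + 2α₂)·DIC
At pH 7.30: [H⁺]/K1 = 10^-0.94 = 0.11482, K2/[H⁺] = 10^-3.05 = 0.00089125
α₁ = 1/(1 + 0.11482 + 0.00089125) = 1/1.1157 = 0.8963; α₂ = α₁·K2/[H⁺] = 0.0007988
α₁ + 2α₂ = 0.8979
DIC = CA / (α₁ + 2α₂) = 4.29 / 0.8979 = 4.78 mmol/L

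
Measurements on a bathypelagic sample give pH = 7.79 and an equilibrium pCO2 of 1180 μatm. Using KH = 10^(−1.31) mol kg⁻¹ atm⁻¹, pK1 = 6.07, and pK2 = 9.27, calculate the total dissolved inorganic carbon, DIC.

DIC = 3.19 mmol/kg

[CO2*] = KH · pCO2 = 10^(−1.31) × 1180×10^-6 = 5.779×10^-5 mol/kg
α₀ = 1/(1 + K1/[H⁺] + K1K2/[H⁺]²) = 1/(1 + 10^+1.72 + 10^+0.24) = 0.01811
DIC = [CO2*]/α₀ = 5.779×10^-5 / 0.01811 = 3.19 mmol/kg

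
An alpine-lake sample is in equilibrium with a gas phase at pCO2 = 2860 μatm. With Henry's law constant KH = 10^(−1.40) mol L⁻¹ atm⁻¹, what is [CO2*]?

[CO2*] = 114 μmol/L

KH = 10^(−1.40) = 3.981×10^-2 mol L⁻¹ atm⁻¹
[CO2*] = KH · pCO2 = 3.981×10^-2 × 2860×10^-6 atm = 1.14×10^-4 mol/L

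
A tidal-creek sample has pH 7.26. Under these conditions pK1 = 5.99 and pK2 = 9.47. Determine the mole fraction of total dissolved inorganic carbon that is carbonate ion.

α₂ = 0.00582

α₂ = 1 / (1 + [H⁺]/K2 + [H⁺]²/(K1K2)) = 1 / (1 + 10^+2.21 + 10^+0.94)
   = 1 / (1 + 162.18 + 8.7096) = 1/171.89 = 0.005818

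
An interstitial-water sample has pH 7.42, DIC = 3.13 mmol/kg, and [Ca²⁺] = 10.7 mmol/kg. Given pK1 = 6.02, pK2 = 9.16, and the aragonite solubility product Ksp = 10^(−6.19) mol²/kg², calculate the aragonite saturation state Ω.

α₂ = 1 / (1 + [H⁺]/K2 + [H⁺]²/(K1K2)) = 1 / (1 + 10^+1.74 + 10^+0.34)
   = 1 / (1 + 54.954 + 2.1878) = 1/58.142 = 0.01720
[CO3²⁻] = α₂ × DIC = 0.01720 × 3.13 = 0.05383 mmol/kg
Ksp = 10^(−6.19) = 6.457×10^-7
Ω = [Ca²⁺][CO3²⁻]/Ksp = (10.7×10^-3)(5.383×10^-5) / 6.457×10^-7 = 0.892

Ω = 0.892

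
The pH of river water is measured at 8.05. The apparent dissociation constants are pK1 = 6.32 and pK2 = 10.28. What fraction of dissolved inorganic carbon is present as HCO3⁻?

α₁ = 0.976

α₁ = 1 / (1 + [H⁺]/K1 + K2/[H⁺]) = 1 / (1 + 10^-1.73 + 10^-2.23)
   = 1 / (1 + 0.018621 + 0.0058884) = 1/1.0245 = 0.9761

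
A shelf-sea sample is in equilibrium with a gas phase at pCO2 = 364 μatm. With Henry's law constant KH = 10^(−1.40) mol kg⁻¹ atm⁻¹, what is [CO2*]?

KH = 10^(−1.40) = 3.981×10^-2 mol kg⁻¹ atm⁻¹
[CO2*] = KH · pCO2 = 3.981×10^-2 × 364×10^-6 atm = 1.45×10^-5 mol/kg

[CO2*] = 14.5 μmol/kg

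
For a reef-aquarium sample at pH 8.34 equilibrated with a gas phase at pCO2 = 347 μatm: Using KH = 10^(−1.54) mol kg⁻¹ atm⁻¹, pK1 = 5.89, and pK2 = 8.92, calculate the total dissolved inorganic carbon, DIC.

DIC = 3.57 mmol/kg

[CO2*] = KH · pCO2 = 10^(−1.54) × 347×10^-6 = 1.001×10^-5 mol/kg
α₀ = 1/(1 + K1/[H⁺] + K1K2/[H⁺]²) = 1/(1 + 10^+2.45 + 10^+1.87) = 0.002801
DIC = [CO2*]/α₀ = 1.001×10^-5 / 0.002801 = 3.57 mmol/kg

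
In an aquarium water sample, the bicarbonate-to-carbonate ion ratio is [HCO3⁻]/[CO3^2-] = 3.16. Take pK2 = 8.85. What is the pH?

pH = 8.35

From K2 = [H⁺][CO3^2-]/[HCO3⁻]:  pH = pK2 − log₁₀([HCO3⁻]/[CO3^2-])
log₁₀(3.16) = +0.500
pH = 8.85 − (+0.500) = 8.35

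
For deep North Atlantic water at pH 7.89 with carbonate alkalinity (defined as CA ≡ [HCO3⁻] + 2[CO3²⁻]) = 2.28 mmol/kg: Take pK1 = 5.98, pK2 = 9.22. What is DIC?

CA = [HCO3⁻] + 2[CO3²⁻] = (α₁ + 2α₂)·DIC
At pH 7.89: [H⁺]/K1 = 10^-1.91 = 0.012303, K2/[H⁺] = 10^-1.33 = 0.046774
α₁ = 1/(1 + 0.012303 + 0.046774) = 1/1.0591 = 0.9442; α₂ = α₁·K2/[H⁺] = 0.04416
α₁ + 2α₂ = 1.0325
DIC = CA / (α₁ + 2α₂) = 2.28 / 1.0325 = 2.21 mmol/kg

DIC = 2.21 mmol/kg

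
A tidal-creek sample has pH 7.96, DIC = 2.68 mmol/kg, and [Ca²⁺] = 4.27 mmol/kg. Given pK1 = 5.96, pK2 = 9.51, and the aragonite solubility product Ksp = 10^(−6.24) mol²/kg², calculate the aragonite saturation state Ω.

α₂ = 1 / (1 + [H⁺]/K2 + [H⁺]²/(K1K2)) = 1 / (1 + 10^+1.55 + 10^-0.45)
   = 1 / (1 + 35.481 + 0.35481) = 1/36.836 = 0.02715
[CO3²⁻] = α₂ × DIC = 0.02715 × 2.68 = 0.07275 mmol/kg
Ksp = 10^(−6.24) = 5.754×10^-7
Ω = [Ca²⁺][CO3²⁻]/Ksp = (4.27×10^-3)(7.275×10^-5) / 5.754×10^-7 = 0.540

Ω = 0.540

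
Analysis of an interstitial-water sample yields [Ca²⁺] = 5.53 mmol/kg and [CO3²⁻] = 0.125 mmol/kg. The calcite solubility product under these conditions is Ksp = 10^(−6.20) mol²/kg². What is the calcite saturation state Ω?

Ω = 1.10

Ksp = 10^(−6.20) = 6.310×10^-7
Ω = [Ca²⁺][CO3²⁻]/Ksp = (5.53×10^-3)(0.125×10^-3) / 6.310×10^-7 = 1.10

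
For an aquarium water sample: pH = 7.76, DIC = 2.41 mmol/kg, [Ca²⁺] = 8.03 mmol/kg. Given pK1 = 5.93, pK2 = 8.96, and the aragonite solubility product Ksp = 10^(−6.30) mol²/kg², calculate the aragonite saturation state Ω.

Ω = 2.26

α₂ = 1 / (1 + [H⁺]/K2 + [H⁺]²/(K1K2)) = 1 / (1 + 10^+1.20 + 10^-0.63)
   = 1 / (1 + 15.849 + 0.23442) = 1/17.083 = 0.05854
[CO3²⁻] = α₂ × DIC = 0.05854 × 2.41 = 0.1411 mmol/kg
Ksp = 10^(−6.30) = 5.012×10^-7
Ω = [Ca²⁺][CO3²⁻]/Ksp = (8.03×10^-3)(1.411×10^-4) / 5.012×10^-7 = 2.26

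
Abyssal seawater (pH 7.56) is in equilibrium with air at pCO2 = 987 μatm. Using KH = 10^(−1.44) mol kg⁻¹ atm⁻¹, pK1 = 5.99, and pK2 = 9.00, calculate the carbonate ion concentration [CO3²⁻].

[CO3²⁻] = 0.0483 mmol/kg

[CO2*] = KH · pCO2 = 10^(−1.44) × 987×10^-6 = 3.584×10^-5 mol/kg
α₀ = 1/(1 + K1/[H⁺] + K1K2/[H⁺]²) = 1/(1 + 10^+1.57 + 10^+0.13) = 0.02531
DIC = [CO2*]/α₀ = 3.584×10^-5 / 0.02531 = 1.416 mmol/kg
[CO3²⁻] = α₂·DIC; α₂ = 0.03415, so [CO3²⁻] = 0.03415 × 1.416 = 0.0483 mmol/kg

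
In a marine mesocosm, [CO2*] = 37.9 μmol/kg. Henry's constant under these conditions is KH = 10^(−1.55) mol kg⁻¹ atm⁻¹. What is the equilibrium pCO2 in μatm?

KH = 10^(−1.55) = 2.818×10^-2 mol kg⁻¹ atm⁻¹
pCO2 = [CO2*]/KH = 37.9×10^-6 / 2.818×10^-2 = 1.34×10^-3 atm = 1340 μatm

pCO2 = 1340 μatm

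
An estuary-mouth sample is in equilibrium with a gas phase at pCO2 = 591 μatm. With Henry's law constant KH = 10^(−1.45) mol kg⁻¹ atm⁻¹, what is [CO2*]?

[CO2*] = 21.0 μmol/kg

KH = 10^(−1.45) = 3.548×10^-2 mol kg⁻¹ atm⁻¹
[CO2*] = KH · pCO2 = 3.548×10^-2 × 591×10^-6 atm = 2.10×10^-5 mol/kg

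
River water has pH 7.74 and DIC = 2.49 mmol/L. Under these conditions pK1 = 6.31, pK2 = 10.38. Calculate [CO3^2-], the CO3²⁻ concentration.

α₂ = 1 / (1 + [H⁺]/K2 + [H⁺]²/(K1K2)) = 1 / (1 + 10^+2.64 + 10^+1.21)
   = 1 / (1 + 436.52 + 16.218) = 1/453.73 = 0.002204
[CO3²⁻] = α₂ × DIC = 0.002204 × 2.49 = 0.00549 mmol/L = 5.49 μmol/L

[CO3²⁻] = 5.49 μmol/L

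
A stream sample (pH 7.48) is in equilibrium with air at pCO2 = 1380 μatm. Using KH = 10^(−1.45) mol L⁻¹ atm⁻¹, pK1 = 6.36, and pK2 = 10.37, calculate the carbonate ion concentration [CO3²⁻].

[CO3²⁻] = 0.832 μmol/L

[CO2*] = KH · pCO2 = 10^(−1.45) × 1380×10^-6 = 4.896×10^-5 mol/L
α₀ = 1/(1 + K1/[H⁺] + K1K2/[H⁺]²) = 1/(1 + 10^+1.12 + 10^-1.77) = 0.07042
DIC = [CO2*]/α₀ = 4.896×10^-5 / 0.07042 = 0.6953 mmol/L
[CO3²⁻] = α₂·DIC; α₂ = 0.001196, so [CO3²⁻] = 0.001196 × 0.6953 = 0.000832 mmol/L = 0.832 μmol/L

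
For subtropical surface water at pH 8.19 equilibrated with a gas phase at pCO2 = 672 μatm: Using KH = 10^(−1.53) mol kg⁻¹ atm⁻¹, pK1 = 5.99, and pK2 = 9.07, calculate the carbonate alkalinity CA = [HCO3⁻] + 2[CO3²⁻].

[CO2*] = KH · pCO2 = 10^(−1.53) × 672×10^-6 = 1.983×10^-5 mol/kg
α₀ = 1/(1 + K1/[H⁺] + K1K2/[H⁺]²) = 1/(1 + 10^+2.20 + 10^+1.32) = 0.005544
DIC = [CO2*]/α₀ = 1.983×10^-5 / 0.005544 = 3.577 mmol/kg
CA = (α₁ + 2α₂)·DIC = (0.8786 + 2×0.1158) × 3.577 = 3.97 mmol/kg

CA = 3.97 mmol/kg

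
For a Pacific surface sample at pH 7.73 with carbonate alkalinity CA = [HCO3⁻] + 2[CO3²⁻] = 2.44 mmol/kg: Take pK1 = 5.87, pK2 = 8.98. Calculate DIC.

CA = [HCO3⁻] + 2[CO3²⁻] = (α₁ + 2α₂)·DIC
At pH 7.73: [H⁺]/K1 = 10^-1.86 = 0.013804, K2/[H⁺] = 10^-1.25 = 0.056234
α₁ = 1/(1 + 0.013804 + 0.056234) = 1/1.0700 = 0.9345; α₂ = α₁·K2/[H⁺] = 0.05255
α₁ + 2α₂ = 1.0397
DIC = CA / (α₁ + 2α₂) = 2.44 / 1.0397 = 2.35 mmol/kg

DIC = 2.35 mmol/kg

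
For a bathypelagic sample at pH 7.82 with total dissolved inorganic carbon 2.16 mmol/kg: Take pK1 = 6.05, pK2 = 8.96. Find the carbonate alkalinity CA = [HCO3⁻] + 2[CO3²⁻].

CA = 2.27 mmol/kg

CA = [HCO3⁻] + 2[CO3²⁻] = (α₁ + 2α₂)·DIC
At pH 7.82: [H⁺]/K1 = 10^-1.77 = 0.016982, K2/[H⁺] = 10^-1.14 = 0.072444
α₁ = 1/(1 + 0.016982 + 0.072444) = 1/1.0894 = 0.9179; α₂ = α₁·K2/[H⁺] = 0.06650
α₁ + 2α₂ = 1.0509
CA = 1.0509 × 2.16 = 2.27 mmol/kg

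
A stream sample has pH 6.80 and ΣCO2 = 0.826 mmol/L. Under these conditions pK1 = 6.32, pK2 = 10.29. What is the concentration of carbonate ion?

[CO3²⁻] = 0.201 μmol/L

α₂ = 1 / (1 + [H⁺]/K2 + [H⁺]²/(K1K2)) = 1 / (1 + 10^+3.49 + 10^+3.01)
   = 1 / (1 + 3090.3 + 1023.3) = 1/4114.6 = 0.0002430
[CO3²⁻] = α₂ × DIC = 0.0002430 × 0.826 = 0.000201 mmol/L = 0.201 μmol/L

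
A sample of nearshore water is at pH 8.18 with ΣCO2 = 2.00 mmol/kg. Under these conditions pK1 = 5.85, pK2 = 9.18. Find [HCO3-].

α₁ = 1 / (1 + [H⁺]/K1 + K2/[H⁺]) = 1 / (1 + 10^-2.33 + 10^-1.00)
   = 1 / (1 + 0.0046774 + 0.10000) = 1/1.1047 = 0.9052
[HCO3⁻] = α₁ × DIC = 0.9052 × 2.00 = 1.81 mmol/kg

[HCO3⁻] = 1.81 mmol/kg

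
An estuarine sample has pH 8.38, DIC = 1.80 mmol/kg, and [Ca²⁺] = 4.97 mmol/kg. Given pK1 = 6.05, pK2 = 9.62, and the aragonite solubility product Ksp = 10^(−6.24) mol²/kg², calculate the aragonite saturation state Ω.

Ω = 0.842

α₂ = 1 / (1 + [H⁺]/K2 + [H⁺]²/(K1K2)) = 1 / (1 + 10^+1.24 + 10^-1.09)
   = 1 / (1 + 17.378 + 0.081283) = 1/18.459 = 0.05417
[CO3²⁻] = α₂ × DIC = 0.05417 × 1.80 = 0.09751 mmol/kg
Ksp = 10^(−6.24) = 5.754×10^-7
Ω = [Ca²⁺][CO3²⁻]/Ksp = (4.97×10^-3)(9.751×10^-5) / 5.754×10^-7 = 0.842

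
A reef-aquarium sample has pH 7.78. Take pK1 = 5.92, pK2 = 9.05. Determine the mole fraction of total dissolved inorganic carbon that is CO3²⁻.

α₂ = 0.0503

α₂ = 1 / (1 + [H⁺]/K2 + [H⁺]²/(K1K2)) = 1 / (1 + 10^+1.27 + 10^-0.59)
   = 1 / (1 + 18.621 + 0.25704) = 1/19.878 = 0.05031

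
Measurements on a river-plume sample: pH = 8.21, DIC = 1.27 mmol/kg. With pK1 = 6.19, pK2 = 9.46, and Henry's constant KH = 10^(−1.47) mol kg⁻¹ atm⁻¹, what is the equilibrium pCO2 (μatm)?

α₀ = 1 / (1 + K1/[H⁺] + K1K2/[H⁺]²) = 1 / (1 + 10^+2.02 + 10^+0.77)
   = 1 / (1 + 104.71 + 5.8884) = 1/111.60 = 0.008960
[CO2*] = α₀ × DIC = 0.008960 × 1.27 = 0.01138 mmol/kg = 11.38 μmol/kg
pCO2 = [CO2*]/KH = 1.138×10^-5 / 3.388×10^-2 = 336 μatm

pCO2 = 336 μatm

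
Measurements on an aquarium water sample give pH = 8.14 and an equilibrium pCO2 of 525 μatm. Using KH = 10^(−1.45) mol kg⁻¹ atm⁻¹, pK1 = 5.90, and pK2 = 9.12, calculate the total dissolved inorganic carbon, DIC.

DIC = 3.59 mmol/kg

[CO2*] = KH · pCO2 = 10^(−1.45) × 525×10^-6 = 1.863×10^-5 mol/kg
α₀ = 1/(1 + K1/[H⁺] + K1K2/[H⁺]²) = 1/(1 + 10^+2.24 + 10^+1.26) = 0.005182
DIC = [CO2*]/α₀ = 1.863×10^-5 / 0.005182 = 3.59 mmol/kg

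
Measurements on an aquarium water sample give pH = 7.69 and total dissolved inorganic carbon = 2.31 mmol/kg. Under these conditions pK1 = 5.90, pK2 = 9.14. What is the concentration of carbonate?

α₂ = 1 / (1 + [H⁺]/K2 + [H⁺]²/(K1K2)) = 1 / (1 + 10^+1.45 + 10^-0.34)
   = 1 / (1 + 28.184 + 0.45709) = 1/29.641 = 0.03374
[CO3²⁻] = α₂ × DIC = 0.03374 × 2.31 = 0.0779 mmol/kg

[CO3²⁻] = 0.0779 mmol/kg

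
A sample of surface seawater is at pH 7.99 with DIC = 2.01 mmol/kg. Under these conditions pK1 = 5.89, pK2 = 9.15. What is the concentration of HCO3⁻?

α₁ = 1 / (1 + [H⁺]/K1 + K2/[H⁺]) = 1 / (1 + 10^-2.10 + 10^-1.16)
   = 1 / (1 + 0.0079433 + 0.069183) = 1/1.0771 = 0.9284
[HCO3⁻] = α₁ × DIC = 0.9284 × 2.01 = 1.87 mmol/kg

[HCO3⁻] = 1.87 mmol/kg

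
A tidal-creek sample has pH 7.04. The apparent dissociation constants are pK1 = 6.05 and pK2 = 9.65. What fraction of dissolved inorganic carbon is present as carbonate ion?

α₂ = 0.00222

α₂ = 1 / (1 + [H⁺]/K2 + [H⁺]²/(K1K2)) = 1 / (1 + 10^+2.61 + 10^+1.62)
   = 1 / (1 + 407.38 + 41.687) = 1/450.07 = 0.002222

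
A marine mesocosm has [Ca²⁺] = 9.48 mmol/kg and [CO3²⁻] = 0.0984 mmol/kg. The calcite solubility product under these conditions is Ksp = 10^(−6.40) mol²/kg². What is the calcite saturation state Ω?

Ksp = 10^(−6.40) = 3.981×10^-7
Ω = [Ca²⁺][CO3²⁻]/Ksp = (9.48×10^-3)(0.0984×10^-3) / 3.981×10^-7 = 2.34

Ω = 2.34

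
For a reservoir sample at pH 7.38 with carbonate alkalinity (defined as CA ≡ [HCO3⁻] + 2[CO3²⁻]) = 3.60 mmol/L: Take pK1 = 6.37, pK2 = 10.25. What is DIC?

DIC = 3.95 mmol/L

CA = [HCO3⁻] + 2[CO3²⁻] = (α₁ + 2α₂)·DIC
At pH 7.38: [H⁺]/K1 = 10^-1.01 = 0.097724, K2/[H⁺] = 10^-2.87 = 0.0013490
α₁ = 1/(1 + 0.097724 + 0.0013490) = 1/1.0991 = 0.9099; α₂ = α₁·K2/[H⁺] = 0.001227
α₁ + 2α₂ = 0.9123
DIC = CA / (α₁ + 2α₂) = 3.60 / 0.9123 = 3.95 mmol/L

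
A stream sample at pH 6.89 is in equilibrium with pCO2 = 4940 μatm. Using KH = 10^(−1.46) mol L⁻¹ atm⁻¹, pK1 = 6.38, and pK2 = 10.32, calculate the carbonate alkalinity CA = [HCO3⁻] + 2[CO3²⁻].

CA = 0.555 mmol/L

[CO2*] = KH · pCO2 = 10^(−1.46) × 4940×10^-6 = 1.713×10^-4 mol/L
α₀ = 1/(1 + K1/[H⁺] + K1K2/[H⁺]²) = 1/(1 + 10^+0.51 + 10^-2.92) = 0.2360
DIC = [CO2*]/α₀ = 1.713×10^-4 / 0.2360 = 0.7258 mmol/L
CA = (α₁ + 2α₂)·DIC = (0.7637 + 2×0.0002837) × 0.7258 = 0.555 mmol/L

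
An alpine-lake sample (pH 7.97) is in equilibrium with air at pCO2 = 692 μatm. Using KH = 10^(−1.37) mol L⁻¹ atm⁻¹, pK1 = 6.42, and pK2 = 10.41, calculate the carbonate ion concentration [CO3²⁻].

[CO2*] = KH · pCO2 = 10^(−1.37) × 692×10^-6 = 2.952×10^-5 mol/L
α₀ = 1/(1 + K1/[H⁺] + K1K2/[H⁺]²) = 1/(1 + 10^+1.55 + 10^-0.89) = 0.02731
DIC = [CO2*]/α₀ = 2.952×10^-5 / 0.02731 = 1.081 mmol/L
[CO3²⁻] = α₂·DIC; α₂ = 0.003519, so [CO3²⁻] = 0.003519 × 1.081 = 0.00380 mmol/L = 3.80 μmol/L

[CO3²⁻] = 3.80 μmol/L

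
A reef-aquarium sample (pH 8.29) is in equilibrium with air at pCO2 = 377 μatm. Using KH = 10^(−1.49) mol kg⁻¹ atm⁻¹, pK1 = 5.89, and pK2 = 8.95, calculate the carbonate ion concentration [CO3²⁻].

[CO2*] = KH · pCO2 = 10^(−1.49) × 377×10^-6 = 1.220×10^-5 mol/kg
α₀ = 1/(1 + K1/[H⁺] + K1K2/[H⁺]²) = 1/(1 + 10^+2.40 + 10^+1.74) = 0.003256
DIC = [CO2*]/α₀ = 1.220×10^-5 / 0.003256 = 3.747 mmol/kg
[CO3²⁻] = α₂·DIC; α₂ = 0.1789, so [CO3²⁻] = 0.1789 × 3.747 = 0.670 mmol/kg

[CO3²⁻] = 0.670 mmol/kg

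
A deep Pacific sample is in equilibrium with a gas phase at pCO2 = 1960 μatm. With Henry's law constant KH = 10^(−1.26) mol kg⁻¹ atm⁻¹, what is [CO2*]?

[CO2*] = 108 μmol/kg

KH = 10^(−1.26) = 5.495×10^-2 mol kg⁻¹ atm⁻¹
[CO2*] = KH · pCO2 = 5.495×10^-2 × 1960×10^-6 atm = 1.08×10^-4 mol/kg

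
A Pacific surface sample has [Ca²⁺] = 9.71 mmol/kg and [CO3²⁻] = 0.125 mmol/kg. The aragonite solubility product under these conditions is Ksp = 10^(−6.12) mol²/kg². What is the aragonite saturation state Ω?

Ksp = 10^(−6.12) = 7.586×10^-7
Ω = [Ca²⁺][CO3²⁻]/Ksp = (9.71×10^-3)(0.125×10^-3) / 7.586×10^-7 = 1.60

Ω = 1.60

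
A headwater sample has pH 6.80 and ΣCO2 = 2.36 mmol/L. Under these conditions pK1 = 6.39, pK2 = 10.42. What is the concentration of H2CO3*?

[CO2*] = 0.661 mmol/L

α₀ = 1 / (1 + K1/[H⁺] + K1K2/[H⁺]²) = 1 / (1 + 10^+0.41 + 10^-3.21)
   = 1 / (1 + 2.5704 + 0.00061660) = 1/3.5710 = 0.2800
[CO2*] = α₀ × DIC = 0.2800 × 2.36 = 0.661 mmol/L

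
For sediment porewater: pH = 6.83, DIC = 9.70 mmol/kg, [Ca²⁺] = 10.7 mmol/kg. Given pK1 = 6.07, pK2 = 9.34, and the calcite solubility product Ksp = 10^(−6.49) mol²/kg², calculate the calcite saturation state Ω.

Ω = 0.842

α₂ = 1 / (1 + [H⁺]/K2 + [H⁺]²/(K1K2)) = 1 / (1 + 10^+2.51 + 10^+1.75)
   = 1 / (1 + 323.59 + 56.234) = 1/380.83 = 0.002626
[CO3²⁻] = α₂ × DIC = 0.002626 × 9.70 = 0.02547 mmol/kg
Ksp = 10^(−6.49) = 3.236×10^-7
Ω = [Ca²⁺][CO3²⁻]/Ksp = (10.7×10^-3)(2.547×10^-5) / 3.236×10^-7 = 0.842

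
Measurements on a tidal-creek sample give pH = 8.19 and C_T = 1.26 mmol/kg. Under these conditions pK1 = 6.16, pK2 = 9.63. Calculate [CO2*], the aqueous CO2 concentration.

α₀ = 1 / (1 + K1/[H⁺] + K1K2/[H⁺]²) = 1 / (1 + 10^+2.03 + 10^+0.59)
   = 1 / (1 + 107.15 + 3.8905) = 1/112.04 = 0.008925
[CO2*] = α₀ × DIC = 0.008925 × 1.26 = 0.0112 mmol/kg = 11.2 μmol/kg

[CO2*] = 11.2 μmol/kg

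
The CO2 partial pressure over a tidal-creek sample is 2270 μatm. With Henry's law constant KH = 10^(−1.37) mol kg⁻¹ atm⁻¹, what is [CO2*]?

[CO2*] = 96.8 μmol/kg

KH = 10^(−1.37) = 4.266×10^-2 mol kg⁻¹ atm⁻¹
[CO2*] = KH · pCO2 = 4.266×10^-2 × 2270×10^-6 atm = 9.68×10^-5 mol/kg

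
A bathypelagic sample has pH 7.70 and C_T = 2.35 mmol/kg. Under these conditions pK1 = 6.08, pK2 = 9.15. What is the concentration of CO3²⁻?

α₂ = 1 / (1 + [H⁺]/K2 + [H⁺]²/(K1K2)) = 1 / (1 + 10^+1.45 + 10^-0.17)
   = 1 / (1 + 28.184 + 0.67608) = 1/29.860 = 0.03349
[CO3²⁻] = α₂ × DIC = 0.03349 × 2.35 = 0.0787 mmol/kg

[CO3²⁻] = 0.0787 mmol/kg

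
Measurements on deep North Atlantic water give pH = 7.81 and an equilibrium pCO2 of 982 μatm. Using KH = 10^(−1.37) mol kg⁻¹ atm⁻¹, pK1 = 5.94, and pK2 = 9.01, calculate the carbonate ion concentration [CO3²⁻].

[CO3²⁻] = 0.196 mmol/kg

[CO2*] = KH · pCO2 = 10^(−1.37) × 982×10^-6 = 4.189×10^-5 mol/kg
α₀ = 1/(1 + K1/[H⁺] + K1K2/[H⁺]²) = 1/(1 + 10^+1.87 + 10^+0.67) = 0.01253
DIC = [CO2*]/α₀ = 4.189×10^-5 / 0.01253 = 3.343 mmol/kg
[CO3²⁻] = α₂·DIC; α₂ = 0.05861, so [CO3²⁻] = 0.05861 × 3.343 = 0.196 mmol/kg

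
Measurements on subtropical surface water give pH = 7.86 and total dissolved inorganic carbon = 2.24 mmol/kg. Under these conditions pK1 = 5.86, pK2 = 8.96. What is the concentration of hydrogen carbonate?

α₁ = 1 / (1 + [H⁺]/K1 + K2/[H⁺]) = 1 / (1 + 10^-2.00 + 10^-1.10)
   = 1 / (1 + 0.010000 + 0.079433) = 1/1.0894 = 0.9179
[HCO3⁻] = α₁ × DIC = 0.9179 × 2.24 = 2.06 mmol/kg

[HCO3⁻] = 2.06 mmol/kg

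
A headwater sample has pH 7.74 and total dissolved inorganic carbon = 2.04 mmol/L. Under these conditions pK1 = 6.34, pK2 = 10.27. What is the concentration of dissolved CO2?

α₀ = 1 / (1 + K1/[H⁺] + K1K2/[H⁺]²) = 1 / (1 + 10^+1.40 + 10^-1.13)
   = 1 / (1 + 25.119 + 0.074131) = 1/26.193 = 0.03818
[CO2*] = α₀ × DIC = 0.03818 × 2.04 = 0.0779 mmol/L

[CO2*] = 0.0779 mmol/L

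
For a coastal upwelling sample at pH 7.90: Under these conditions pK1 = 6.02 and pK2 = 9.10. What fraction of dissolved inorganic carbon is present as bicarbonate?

α₁ = 1 / (1 + [H⁺]/K1 + K2/[H⁺]) = 1 / (1 + 10^-1.88 + 10^-1.20)
   = 1 / (1 + 0.013183 + 0.063096) = 1/1.0763 = 0.9291

α₁ = 0.929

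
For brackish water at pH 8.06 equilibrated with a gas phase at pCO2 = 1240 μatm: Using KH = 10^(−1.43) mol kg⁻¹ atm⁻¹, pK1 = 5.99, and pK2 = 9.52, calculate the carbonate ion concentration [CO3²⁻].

[CO2*] = KH · pCO2 = 10^(−1.43) × 1240×10^-6 = 4.607×10^-5 mol/kg
α₀ = 1/(1 + K1/[H⁺] + K1K2/[H⁺]²) = 1/(1 + 10^+2.07 + 10^+0.61) = 0.008159
DIC = [CO2*]/α₀ = 4.607×10^-5 / 0.008159 = 5.647 mmol/kg
[CO3²⁻] = α₂·DIC; α₂ = 0.03324, so [CO3²⁻] = 0.03324 × 5.647 = 0.188 mmol/kg

[CO3²⁻] = 0.188 mmol/kg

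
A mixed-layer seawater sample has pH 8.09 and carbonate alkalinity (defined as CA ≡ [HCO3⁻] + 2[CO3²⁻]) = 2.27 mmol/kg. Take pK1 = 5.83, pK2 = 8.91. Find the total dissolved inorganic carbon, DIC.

CA = [HCO3⁻] + 2[CO3²⁻] = (α₁ + 2α₂)·DIC
At pH 8.09: [H⁺]/K1 = 10^-2.26 = 0.0054954, K2/[H⁺] = 10^-0.82 = 0.15136
α₁ = 1/(1 + 0.0054954 + 0.15136) = 1/1.1569 = 0.8644; α₂ = α₁·K2/[H⁺] = 0.1308
α₁ + 2α₂ = 1.1261
DIC = CA / (α₁ + 2α₂) = 2.27 / 1.1261 = 2.02 mmol/kg

DIC = 2.02 mmol/kg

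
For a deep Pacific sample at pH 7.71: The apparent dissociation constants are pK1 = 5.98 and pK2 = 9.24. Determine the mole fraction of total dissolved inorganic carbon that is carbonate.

α₂ = 1 / (1 + [H⁺]/K2 + [H⁺]²/(K1K2)) = 1 / (1 + 10^+1.53 + 10^-0.20)
   = 1 / (1 + 33.884 + 0.63096) = 1/35.515 = 0.02816

α₂ = 0.0282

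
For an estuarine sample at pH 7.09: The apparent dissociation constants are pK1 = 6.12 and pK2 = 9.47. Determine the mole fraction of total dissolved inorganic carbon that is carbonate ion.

α₂ = 0.00375

α₂ = 1 / (1 + [H⁺]/K2 + [H⁺]²/(K1K2)) = 1 / (1 + 10^+2.38 + 10^+1.41)
   = 1 / (1 + 239.88 + 25.704) = 1/266.59 = 0.003751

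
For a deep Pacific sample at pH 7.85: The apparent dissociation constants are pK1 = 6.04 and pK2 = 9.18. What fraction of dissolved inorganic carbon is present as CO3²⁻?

α₂ = 1 / (1 + [H⁺]/K2 + [H⁺]²/(K1K2)) = 1 / (1 + 10^+1.33 + 10^-0.48)
   = 1 / (1 + 21.380 + 0.33113) = 1/22.711 = 0.04403

α₂ = 0.0440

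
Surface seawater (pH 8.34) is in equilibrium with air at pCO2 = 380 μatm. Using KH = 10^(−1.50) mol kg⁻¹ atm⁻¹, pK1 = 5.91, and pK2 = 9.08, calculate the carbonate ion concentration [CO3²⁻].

[CO3²⁻] = 0.589 mmol/kg

[CO2*] = KH · pCO2 = 10^(−1.50) × 380×10^-6 = 1.202×10^-5 mol/kg
α₀ = 1/(1 + K1/[H⁺] + K1K2/[H⁺]²) = 1/(1 + 10^+2.43 + 10^+1.69) = 0.003134
DIC = [CO2*]/α₀ = 1.202×10^-5 / 0.003134 = 3.835 mmol/kg
[CO3²⁻] = α₂·DIC; α₂ = 0.1535, so [CO3²⁻] = 0.1535 × 3.835 = 0.589 mmol/kg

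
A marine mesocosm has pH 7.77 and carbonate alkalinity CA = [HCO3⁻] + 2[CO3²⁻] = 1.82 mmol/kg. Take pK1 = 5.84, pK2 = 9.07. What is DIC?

DIC = 1.76 mmol/kg

CA = [HCO3⁻] + 2[CO3²⁻] = (α₁ + 2α₂)·DIC
At pH 7.77: [H⁺]/K1 = 10^-1.93 = 0.011749, K2/[H⁺] = 10^-1.30 = 0.050119
α₁ = 1/(1 + 0.011749 + 0.050119) = 1/1.0619 = 0.9417; α₂ = α₁·K2/[H⁺] = 0.04720
α₁ + 2α₂ = 1.0361
DIC = CA / (α₁ + 2α₂) = 1.82 / 1.0361 = 1.76 mmol/kg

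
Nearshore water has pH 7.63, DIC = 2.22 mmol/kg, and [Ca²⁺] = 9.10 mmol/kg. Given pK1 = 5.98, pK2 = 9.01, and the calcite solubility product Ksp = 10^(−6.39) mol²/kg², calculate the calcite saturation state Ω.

α₂ = 1 / (1 + [H⁺]/K2 + [H⁺]²/(K1K2)) = 1 / (1 + 10^+1.38 + 10^-0.27)
   = 1 / (1 + 23.988 + 0.53703) = 1/25.525 = 0.03918
[CO3²⁻] = α₂ × DIC = 0.03918 × 2.22 = 0.08697 mmol/kg
Ksp = 10^(−6.39) = 4.074×10^-7
Ω = [Ca²⁺][CO3²⁻]/Ksp = (9.10×10^-3)(8.697×10^-5) / 4.074×10^-7 = 1.94

Ω = 1.94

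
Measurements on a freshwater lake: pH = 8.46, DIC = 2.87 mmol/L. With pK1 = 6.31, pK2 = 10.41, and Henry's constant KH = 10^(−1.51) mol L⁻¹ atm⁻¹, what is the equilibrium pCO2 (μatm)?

α₀ = 1 / (1 + K1/[H⁺] + K1K2/[H⁺]²) = 1 / (1 + 10^+2.15 + 10^+0.20)
   = 1 / (1 + 141.25 + 1.5849) = 1/143.84 = 0.006952
[CO2*] = α₀ × DIC = 0.006952 × 2.87 = 0.01995 mmol/L = 19.95 μmol/L
pCO2 = [CO2*]/KH = 1.995×10^-5 / 3.090×10^-2 = 646 μatm

pCO2 = 646 μatm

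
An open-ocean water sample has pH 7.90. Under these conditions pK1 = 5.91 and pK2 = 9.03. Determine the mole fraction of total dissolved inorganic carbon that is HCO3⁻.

α₁ = 1 / (1 + [H⁺]/K1 + K2/[H⁺]) = 1 / (1 + 10^-1.99 + 10^-1.13)
   = 1 / (1 + 0.010233 + 0.074131) = 1/1.0844 = 0.9222

α₁ = 0.922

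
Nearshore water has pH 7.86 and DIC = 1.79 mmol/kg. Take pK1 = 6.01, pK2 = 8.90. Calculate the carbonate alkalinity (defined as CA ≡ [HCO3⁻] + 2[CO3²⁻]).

CA = [HCO3⁻] + 2[CO3²⁻] = (α₁ + 2α₂)·DIC
At pH 7.86: [H⁺]/K1 = 10^-1.85 = 0.014125, K2/[H⁺] = 10^-1.04 = 0.091201
α₁ = 1/(1 + 0.014125 + 0.091201) = 1/1.1053 = 0.9047; α₂ = α₁·K2/[H⁺] = 0.08251
α₁ + 2α₂ = 1.0697
CA = 1.0697 × 1.79 = 1.91 mmol/kg

CA = 1.91 mmol/kg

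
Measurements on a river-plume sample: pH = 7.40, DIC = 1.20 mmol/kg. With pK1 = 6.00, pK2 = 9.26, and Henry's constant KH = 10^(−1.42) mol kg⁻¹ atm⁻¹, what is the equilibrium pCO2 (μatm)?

pCO2 = 1190 μatm

α₀ = 1 / (1 + K1/[H⁺] + K1K2/[H⁺]²) = 1 / (1 + 10^+1.40 + 10^-0.46)
   = 1 / (1 + 25.119 + 0.34674) = 1/26.466 = 0.03778
[CO2*] = α₀ × DIC = 0.03778 × 1.20 = 0.04534 mmol/kg
pCO2 = [CO2*]/KH = 4.534×10^-5 / 3.802×10^-2 = 1190 μatm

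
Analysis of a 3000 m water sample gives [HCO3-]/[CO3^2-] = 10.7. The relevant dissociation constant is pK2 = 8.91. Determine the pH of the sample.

pH = 7.88

From K2 = [H⁺][CO3^2-]/[HCO3-]:  pH = pK2 − log₁₀([HCO3-]/[CO3^2-])
log₁₀(10.7) = +1.029
pH = 8.91 − (+1.029) = 7.88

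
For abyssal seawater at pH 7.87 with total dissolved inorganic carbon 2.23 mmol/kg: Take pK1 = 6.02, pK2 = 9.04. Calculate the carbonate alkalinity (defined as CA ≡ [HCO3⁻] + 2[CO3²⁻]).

CA = 2.34 mmol/kg

CA = [HCO3⁻] + 2[CO3²⁻] = (α₁ + 2α₂)·DIC
At pH 7.87: [H⁺]/K1 = 10^-1.85 = 0.014125, K2/[H⁺] = 10^-1.17 = 0.067608
α₁ = 1/(1 + 0.014125 + 0.067608) = 1/1.0817 = 0.9244; α₂ = α₁·K2/[H⁺] = 0.06250
α₁ + 2α₂ = 1.0494
CA = 1.0494 × 2.23 = 2.34 mmol/kg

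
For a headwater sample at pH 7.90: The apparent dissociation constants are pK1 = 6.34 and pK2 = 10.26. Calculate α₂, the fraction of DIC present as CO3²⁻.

α₂ = 1 / (1 + [H⁺]/K2 + [H⁺]²/(K1K2)) = 1 / (1 + 10^+2.36 + 10^+0.80)
   = 1 / (1 + 229.09 + 6.3096) = 1/236.40 = 0.004230

α₂ = 0.00423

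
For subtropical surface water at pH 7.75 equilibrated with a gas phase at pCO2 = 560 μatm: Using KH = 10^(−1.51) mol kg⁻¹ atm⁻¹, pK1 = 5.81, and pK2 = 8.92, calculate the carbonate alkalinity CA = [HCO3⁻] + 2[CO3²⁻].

[CO2*] = KH · pCO2 = 10^(−1.51) × 560×10^-6 = 1.731×10^-5 mol/kg
α₀ = 1/(1 + K1/[H⁺] + K1K2/[H⁺]²) = 1/(1 + 10^+1.94 + 10^+0.77) = 0.01064
DIC = [CO2*]/α₀ = 1.731×10^-5 / 0.01064 = 1.626 mmol/kg
CA = (α₁ + 2α₂)·DIC = (0.9267 + 2×0.06265) × 1.626 = 1.71 mmol/kg

CA = 1.71 mmol/kg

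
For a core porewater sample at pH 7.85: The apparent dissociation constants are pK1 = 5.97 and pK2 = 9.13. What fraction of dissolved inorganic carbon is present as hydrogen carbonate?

α₁ = 0.938

α₁ = 1 / (1 + [H⁺]/K1 + K2/[H⁺]) = 1 / (1 + 10^-1.88 + 10^-1.28)
   = 1 / (1 + 0.013183 + 0.052481) = 1/1.0657 = 0.9384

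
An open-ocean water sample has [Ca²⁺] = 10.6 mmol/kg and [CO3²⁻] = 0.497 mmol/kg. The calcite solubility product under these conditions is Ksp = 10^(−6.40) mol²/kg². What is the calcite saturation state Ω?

Ω = 13.2

Ksp = 10^(−6.40) = 3.981×10^-7
Ω = [Ca²⁺][CO3²⁻]/Ksp = (10.6×10^-3)(0.497×10^-3) / 3.981×10^-7 = 13.2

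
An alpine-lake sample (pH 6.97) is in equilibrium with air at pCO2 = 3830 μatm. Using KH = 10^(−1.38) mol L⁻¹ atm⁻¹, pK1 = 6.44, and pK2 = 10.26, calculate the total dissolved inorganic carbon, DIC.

[CO2*] = KH · pCO2 = 10^(−1.38) × 3830×10^-6 = 1.597×10^-4 mol/L
α₀ = 1/(1 + K1/[H⁺] + K1K2/[H⁺]²) = 1/(1 + 10^+0.53 + 10^-2.76) = 0.2278
DIC = [CO2*]/α₀ = 1.597×10^-4 / 0.2278 = 0.701 mmol/L

DIC = 0.701 mmol/L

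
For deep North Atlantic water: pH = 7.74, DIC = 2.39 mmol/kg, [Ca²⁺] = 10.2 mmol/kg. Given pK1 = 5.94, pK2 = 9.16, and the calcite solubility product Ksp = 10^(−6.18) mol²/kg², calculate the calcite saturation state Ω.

α₂ = 1 / (1 + [H⁺]/K2 + [H⁺]²/(K1K2)) = 1 / (1 + 10^+1.42 + 10^-0.38)
   = 1 / (1 + 26.303 + 0.41687) = 1/27.720 = 0.03608
[CO3²⁻] = α₂ × DIC = 0.03608 × 2.39 = 0.08622 mmol/kg
Ksp = 10^(−6.18) = 6.607×10^-7
Ω = [Ca²⁺][CO3²⁻]/Ksp = (10.2×10^-3)(8.622×10^-5) / 6.607×10^-7 = 1.33

Ω = 1.33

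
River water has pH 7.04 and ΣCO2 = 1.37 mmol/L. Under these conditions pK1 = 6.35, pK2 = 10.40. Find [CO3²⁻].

[CO3²⁻] = 0.496 μmol/L

α₂ = 1 / (1 + [H⁺]/K2 + [H⁺]²/(K1K2)) = 1 / (1 + 10^+3.36 + 10^+2.67)
   = 1 / (1 + 2290.9 + 467.74) = 1/2759.6 = 0.0003624
[CO3²⁻] = α₂ × DIC = 0.0003624 × 1.37 = 0.000496 mmol/L = 0.496 μmol/L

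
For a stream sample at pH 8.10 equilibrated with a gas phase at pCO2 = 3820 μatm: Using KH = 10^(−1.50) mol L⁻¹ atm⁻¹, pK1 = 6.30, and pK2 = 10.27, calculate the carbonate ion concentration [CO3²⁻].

[CO2*] = KH · pCO2 = 10^(−1.50) × 3820×10^-6 = 1.208×10^-4 mol/L
α₀ = 1/(1 + K1/[H⁺] + K1K2/[H⁺]²) = 1/(1 + 10^+1.80 + 10^-0.37) = 0.01550
DIC = [CO2*]/α₀ = 1.208×10^-4 / 0.01550 = 7.794 mmol/L
[CO3²⁻] = α₂·DIC; α₂ = 0.006611, so [CO3²⁻] = 0.006611 × 7.794 = 0.0515 mmol/L

[CO3²⁻] = 0.0515 mmol/L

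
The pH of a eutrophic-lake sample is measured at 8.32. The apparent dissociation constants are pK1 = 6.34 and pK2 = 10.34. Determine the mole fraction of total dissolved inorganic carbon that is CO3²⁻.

α₂ = 1 / (1 + [H⁺]/K2 + [H⁺]²/(K1K2)) = 1 / (1 + 10^+2.02 + 10^+0.04)
   = 1 / (1 + 104.71 + 1.0965) = 1/106.81 = 0.009362

α₂ = 0.00936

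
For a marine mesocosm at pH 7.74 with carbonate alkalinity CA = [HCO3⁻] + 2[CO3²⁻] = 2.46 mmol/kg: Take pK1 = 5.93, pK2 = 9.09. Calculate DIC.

DIC = 2.39 mmol/kg

CA = [HCO3⁻] + 2[CO3²⁻] = (α₁ + 2α₂)·DIC
At pH 7.74: [H⁺]/K1 = 10^-1.81 = 0.015488, K2/[H⁺] = 10^-1.35 = 0.044668
α₁ = 1/(1 + 0.015488 + 0.044668) = 1/1.0602 = 0.9433; α₂ = α₁·K2/[H⁺] = 0.04213
α₁ + 2α₂ = 1.0275
DIC = CA / (α₁ + 2α₂) = 2.46 / 1.0275 = 2.39 mmol/kg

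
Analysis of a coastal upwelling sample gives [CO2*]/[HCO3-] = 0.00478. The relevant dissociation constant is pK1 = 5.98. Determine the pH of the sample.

pH = 8.30

From K1 = [H⁺][HCO3-]/[CO2*]:  pH = pK1 − log₁₀([CO2*]/[HCO3-])
log₁₀(0.00478) = -2.321
pH = 5.98 − (-2.321) = 8.30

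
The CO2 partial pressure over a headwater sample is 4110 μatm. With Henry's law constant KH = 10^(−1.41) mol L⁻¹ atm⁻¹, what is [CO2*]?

KH = 10^(−1.41) = 3.890×10^-2 mol L⁻¹ atm⁻¹
[CO2*] = KH · pCO2 = 3.890×10^-2 × 4110×10^-6 atm = 1.60×10^-4 mol/L

[CO2*] = 160 μmol/L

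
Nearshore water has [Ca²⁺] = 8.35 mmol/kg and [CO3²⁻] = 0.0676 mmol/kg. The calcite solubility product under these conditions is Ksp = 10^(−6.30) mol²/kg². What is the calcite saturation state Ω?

Ω = 1.13

Ksp = 10^(−6.30) = 5.012×10^-7
Ω = [Ca²⁺][CO3²⁻]/Ksp = (8.35×10^-3)(0.0676×10^-3) / 5.012×10^-7 = 1.13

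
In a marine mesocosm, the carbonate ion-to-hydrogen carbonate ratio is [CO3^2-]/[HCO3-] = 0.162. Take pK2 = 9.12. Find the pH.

From K2 = [H⁺][CO3^2-]/[HCO3-]:  pH = pK2 + log₁₀([CO3^2-]/[HCO3-])
log₁₀(0.162) = -0.790
pH = 9.12 + (-0.790) = 8.33

pH = 8.33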